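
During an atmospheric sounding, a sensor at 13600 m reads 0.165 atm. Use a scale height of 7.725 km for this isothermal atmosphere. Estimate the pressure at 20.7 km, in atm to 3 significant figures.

P ≈ 0.0658 atm

Between two levels, P₂ = P₁ exp(−Δz/H) with Δz = z₂ − z₁.
Δz = 20700 − 13600 = 7100.0 m; Δz/H = 7100.0/7725.0 = 0.91909.
P₂ = 0.165 × exp(−0.91909) = 0.165 × 0.39888 = 0.065815 atm.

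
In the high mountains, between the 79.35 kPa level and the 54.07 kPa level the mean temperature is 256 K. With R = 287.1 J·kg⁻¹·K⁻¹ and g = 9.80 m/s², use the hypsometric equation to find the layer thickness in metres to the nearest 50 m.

Hypsometric equation: Δz = (R T̄/g) ln(P₁/P₂).
R T̄/g = 287.1 × 256 / 9.80 = 7499.8 m.
ln(79.35/54.07) = ln(1.4675) = 0.38356.
Δz = 7499.8 × 0.38356 = 2876.6 m.

Δz ≈ 2900 m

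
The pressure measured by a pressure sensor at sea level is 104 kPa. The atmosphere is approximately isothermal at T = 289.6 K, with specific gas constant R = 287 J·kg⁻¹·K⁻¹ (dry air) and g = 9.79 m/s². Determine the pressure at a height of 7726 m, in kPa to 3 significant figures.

P ≈ 41.9 kPa

Scale height: H = RT/g = 287 × 289.6 / 9.79 = 8489.8 m.
Barometric formula: P = P₀ exp(−z/H).
z/H = 7726.0/8489.8 = 0.91003; exp(−0.91003) = 0.40251.
P = 104 × 0.40251 = 41.861 kPa.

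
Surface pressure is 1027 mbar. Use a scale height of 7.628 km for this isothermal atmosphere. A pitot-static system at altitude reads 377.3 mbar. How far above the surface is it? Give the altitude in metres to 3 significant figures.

z ≈ 7640 m

Invert the barometric formula: z = H ln(P₀/P).
P₀/P = 1027/377.3 = 2.7220; ln(2.7220) = 1.0014.
z = 7628.0 × 1.0014 = 7638.7 m.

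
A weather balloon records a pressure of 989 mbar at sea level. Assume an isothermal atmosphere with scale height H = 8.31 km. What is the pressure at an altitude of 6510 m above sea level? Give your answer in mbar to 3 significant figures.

P ≈ 452 mbar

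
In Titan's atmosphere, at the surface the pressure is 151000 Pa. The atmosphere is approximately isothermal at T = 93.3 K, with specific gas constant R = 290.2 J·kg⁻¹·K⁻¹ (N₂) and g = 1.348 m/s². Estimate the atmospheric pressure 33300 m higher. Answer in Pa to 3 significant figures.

P ≈ 28800 Pa

Scale height: H = RT/g = 290.2 × 93.3 / 1.348 = 20086 m.
Barometric formula: P = P₀ exp(−z/H).
z/H = 33300/20086 = 1.6579; exp(−1.6579) = 0.19054.
P = 151000 × 0.19054 = 28772 Pa.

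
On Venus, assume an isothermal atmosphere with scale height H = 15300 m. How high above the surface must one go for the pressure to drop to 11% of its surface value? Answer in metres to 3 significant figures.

z ≈ 33800 m

Set P/P₀ = exp(−z/H) = 0.11, so z = −H ln(0.11).
−ln(0.11) = 2.2073; z = 15300 × 2.2073 = 33772 m.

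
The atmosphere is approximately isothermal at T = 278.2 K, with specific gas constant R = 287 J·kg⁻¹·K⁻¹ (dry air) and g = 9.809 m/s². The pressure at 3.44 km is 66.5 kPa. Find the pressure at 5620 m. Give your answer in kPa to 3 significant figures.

Scale height: H = RT/g = 287 × 278.2 / 9.809 = 8139.8 m.
Between two levels, P₂ = P₁ exp(−Δz/H) with Δz = z₂ − z₁.
Δz = 5620.0 − 3440.0 = 2180.0 m; Δz/H = 2180.0/8139.8 = 0.26782.
P₂ = 66.5 × exp(−0.26782) = 66.5 × 0.76505 = 50.876 kPa.

P ≈ 50.9 kPa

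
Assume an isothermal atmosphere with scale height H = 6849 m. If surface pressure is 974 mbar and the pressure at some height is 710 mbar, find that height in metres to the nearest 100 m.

Invert the barometric formula: z = H ln(P₀/P).
P₀/P = 974/710 = 1.3718; ln(1.3718) = 0.31612.
z = 6849.0 × 0.31612 = 2165.1 m.

z ≈ 2200 m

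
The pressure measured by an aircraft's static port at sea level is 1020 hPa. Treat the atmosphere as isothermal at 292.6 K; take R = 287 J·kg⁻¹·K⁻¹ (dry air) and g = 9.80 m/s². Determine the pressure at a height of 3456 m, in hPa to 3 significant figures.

Scale height: H = RT/g = 287 × 292.6 / 9.80 = 8569.0 m.
Barometric formula: P = P₀ exp(−z/H).
z/H = 3456.0/8569.0 = 0.40331; exp(−0.40331) = 0.66810.
P = 1020 × 0.66810 = 681.46 hPa.

P ≈ 681 hPa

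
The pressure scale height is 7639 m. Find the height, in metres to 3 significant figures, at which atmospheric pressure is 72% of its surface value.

z ≈ 2510 m

Set P/P₀ = exp(−z/H) = 0.72, so z = −H ln(0.72).
−ln(0.72) = 0.32850; z = 7639.0 × 0.32850 = 2509.4 m.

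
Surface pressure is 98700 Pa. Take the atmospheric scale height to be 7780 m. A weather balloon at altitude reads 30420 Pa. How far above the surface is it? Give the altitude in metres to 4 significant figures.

z ≈ 9157 m

Invert the barometric formula: z = H ln(P₀/P).
P₀/P = 98700/30420 = 3.2446; ln(3.2446) = 1.1770.
z = 7780.0 × 1.1770 = 9157.1 m.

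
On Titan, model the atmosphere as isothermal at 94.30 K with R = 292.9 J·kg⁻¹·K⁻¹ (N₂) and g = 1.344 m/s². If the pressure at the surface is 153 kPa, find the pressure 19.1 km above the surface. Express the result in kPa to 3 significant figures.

P ≈ 60.4 kPa

Scale height: H = RT/g = 292.9 × 94.30 / 1.344 = 20551 m.
Barometric formula: P = P₀ exp(−z/H).
z/H = 19100/20551 = 0.92940; exp(−0.92940) = 0.39479.
P = 153 × 0.39479 = 60.403 kPa.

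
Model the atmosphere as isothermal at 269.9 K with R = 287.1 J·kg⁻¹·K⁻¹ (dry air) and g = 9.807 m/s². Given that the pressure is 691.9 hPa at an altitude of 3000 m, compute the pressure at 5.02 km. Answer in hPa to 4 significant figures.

Scale height: H = RT/g = 287.1 × 269.9 / 9.807 = 7901.3 m.
Between two levels, P₂ = P₁ exp(−Δz/H) with Δz = z₂ − z₁.
Δz = 5020.0 − 3000.0 = 2020.0 m; Δz/H = 2020.0/7901.3 = 0.25565.
P₂ = 691.9 × exp(−0.25565) = 691.9 × 0.77441 = 535.81 hPa.

P ≈ 535.8 hPa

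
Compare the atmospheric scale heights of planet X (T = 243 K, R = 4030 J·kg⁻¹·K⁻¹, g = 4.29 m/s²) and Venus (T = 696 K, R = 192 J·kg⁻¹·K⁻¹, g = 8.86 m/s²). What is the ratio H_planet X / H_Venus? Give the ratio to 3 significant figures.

H = RT/g for each body.
H_planet X = 4030 × 243 / 4.29 = 228270 m.
H_Venus = 192 × 696 / 8.86 = 15083 m.
H_planet X/H_Venus = 228270/15083 = 15.134.

H_planet X/H_Venus ≈ 15.1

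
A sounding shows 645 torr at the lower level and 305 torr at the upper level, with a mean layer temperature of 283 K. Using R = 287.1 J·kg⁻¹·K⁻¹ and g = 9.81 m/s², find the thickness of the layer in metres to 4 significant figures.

Δz ≈ 6203 m

Hypsometric equation: Δz = (R T̄/g) ln(P₁/P₂).
R T̄/g = 287.1 × 283 / 9.81 = 8282.3 m.
ln(645/305) = ln(2.1148) = 0.74896.
Δz = 8282.3 × 0.74896 = 6203.1 m.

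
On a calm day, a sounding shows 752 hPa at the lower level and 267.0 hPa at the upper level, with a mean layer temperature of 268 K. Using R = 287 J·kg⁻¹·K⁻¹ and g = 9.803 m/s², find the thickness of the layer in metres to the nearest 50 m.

Δz ≈ 8100 m

Hypsometric equation: Δz = (R T̄/g) ln(P₁/P₂).
R T̄/g = 287 × 268 / 9.803 = 7846.2 m.
ln(752/267.0) = ln(2.8165) = 1.0355.
Δz = 7846.2 × 1.0355 = 8124.7 m.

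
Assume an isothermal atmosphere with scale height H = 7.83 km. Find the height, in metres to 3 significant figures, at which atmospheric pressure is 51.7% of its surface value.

Set P/P₀ = exp(−z/H) = 0.517, so z = −H ln(0.517).
−ln(0.517) = 0.65971; z = 7830.0 × 0.65971 = 5165.5 m.

z ≈ 5170 m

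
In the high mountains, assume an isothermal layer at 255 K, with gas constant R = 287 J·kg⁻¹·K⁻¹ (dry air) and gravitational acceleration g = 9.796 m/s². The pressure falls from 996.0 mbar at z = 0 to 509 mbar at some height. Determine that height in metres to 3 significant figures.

z ≈ 5020 m

Scale height: H = RT/g = 287 × 255 / 9.796 = 7470.9 m.
Invert the barometric formula: z = H ln(P₀/P).
P₀/P = 996.0/509 = 1.9568; ln(1.9568) = 0.67131.
z = 7470.9 × 0.67131 = 5015.3 m.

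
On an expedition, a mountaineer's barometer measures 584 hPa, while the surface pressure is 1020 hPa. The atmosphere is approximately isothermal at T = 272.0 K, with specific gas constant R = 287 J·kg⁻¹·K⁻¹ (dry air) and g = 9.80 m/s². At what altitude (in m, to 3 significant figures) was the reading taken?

z ≈ 4440 m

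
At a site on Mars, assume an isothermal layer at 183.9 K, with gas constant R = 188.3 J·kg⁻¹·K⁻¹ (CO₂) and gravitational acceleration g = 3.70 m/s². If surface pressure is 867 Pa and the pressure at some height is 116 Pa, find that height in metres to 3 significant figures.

z ≈ 18800 m

Scale height: H = RT/g = 188.3 × 183.9 / 3.70 = 9359.0 m.
Invert the barometric formula: z = H ln(P₀/P).
P₀/P = 867/116 = 7.4741; ln(7.4741) = 2.0114.
z = 9359.0 × 2.0114 = 18825 m.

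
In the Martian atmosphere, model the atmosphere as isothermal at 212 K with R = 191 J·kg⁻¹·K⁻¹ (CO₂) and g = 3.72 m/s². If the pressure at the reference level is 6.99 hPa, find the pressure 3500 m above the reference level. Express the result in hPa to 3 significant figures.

Scale height: H = RT/g = 191 × 212 / 3.72 = 10885 m.
Barometric formula: P = P₀ exp(−z/H).
z/H = 3500.0/10885 = 0.32154; exp(−0.32154) = 0.72503.
P = 6.99 × 0.72503 = 5.0680 hPa.

P ≈ 5.07 hPa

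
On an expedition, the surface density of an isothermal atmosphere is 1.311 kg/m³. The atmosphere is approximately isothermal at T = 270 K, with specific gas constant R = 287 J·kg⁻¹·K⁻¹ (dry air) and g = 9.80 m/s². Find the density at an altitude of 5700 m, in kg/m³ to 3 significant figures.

Scale height: H = RT/g = 287 × 270 / 9.80 = 7907.1 m.
In an isothermal atmosphere, density decays like pressure: ρ = ρ₀ exp(−z/H).
z/H = 5700.0/7907.1 = 0.72087; exp(−0.72087) = 0.48633.
ρ = 1.311 × 0.48633 = 0.63758 kg/m³.

ρ ≈ 0.638 kg/m³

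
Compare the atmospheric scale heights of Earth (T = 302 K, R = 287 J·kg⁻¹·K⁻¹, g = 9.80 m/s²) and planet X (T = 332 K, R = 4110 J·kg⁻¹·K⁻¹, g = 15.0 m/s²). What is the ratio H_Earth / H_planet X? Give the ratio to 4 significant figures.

H_Earth/H_planet X ≈ 0.09722

H = RT/g for each body.
H_Earth = 287 × 302 / 9.80 = 8844.3 m.
H_planet X = 4110 × 332 / 15.0 = 90968 m.
H_Earth/H_planet X = 8844.3/90968 = 0.097224.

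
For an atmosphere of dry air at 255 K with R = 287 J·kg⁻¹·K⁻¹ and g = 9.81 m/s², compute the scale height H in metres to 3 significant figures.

H ≈ 7460 m

The scale height of an isothermal atmosphere is H = RT/g.
H = 287 × 255 / 9.81 = 73185/9.81 = 7460.2 m.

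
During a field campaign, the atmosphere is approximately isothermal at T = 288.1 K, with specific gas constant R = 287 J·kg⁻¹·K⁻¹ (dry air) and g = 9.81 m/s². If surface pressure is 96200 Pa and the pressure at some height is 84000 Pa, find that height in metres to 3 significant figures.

Scale height: H = RT/g = 287 × 288.1 / 9.81 = 8428.6 m.
Invert the barometric formula: z = H ln(P₀/P).
P₀/P = 96200/84000 = 1.1452; ln(1.1452) = 0.13558.
z = 8428.6 × 0.13558 = 1142.7 m.

z ≈ 1140 m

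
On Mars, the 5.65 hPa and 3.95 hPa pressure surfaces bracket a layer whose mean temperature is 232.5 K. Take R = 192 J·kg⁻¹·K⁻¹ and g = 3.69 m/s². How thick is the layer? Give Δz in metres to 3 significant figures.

Δz ≈ 4330 m

Hypsometric equation: Δz = (R T̄/g) ln(P₁/P₂).
R T̄/g = 192 × 232.5 / 3.69 = 12098 m.
ln(5.65/3.95) = ln(1.4304) = 0.35795.
Δz = 12098 × 0.35795 = 4330.5 m.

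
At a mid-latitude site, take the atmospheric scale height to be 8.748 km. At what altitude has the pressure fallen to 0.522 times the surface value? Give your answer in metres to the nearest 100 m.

Set P/P₀ = exp(−z/H) = 0.522, so z = −H ln(0.522).
−ln(0.522) = 0.65009; z = 8748.0 × 0.65009 = 5687.0 m.

z ≈ 5700 m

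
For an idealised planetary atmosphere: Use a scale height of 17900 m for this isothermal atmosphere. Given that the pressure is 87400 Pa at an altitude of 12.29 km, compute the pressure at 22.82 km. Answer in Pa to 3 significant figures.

Between two levels, P₂ = P₁ exp(−Δz/H) with Δz = z₂ − z₁.
Δz = 22820 − 12290 = 10530 m; Δz/H = 10530/17900 = 0.58827.
P₂ = 87400 × exp(−0.58827) = 87400 × 0.55529 = 48532 Pa.

P ≈ 48500 Pa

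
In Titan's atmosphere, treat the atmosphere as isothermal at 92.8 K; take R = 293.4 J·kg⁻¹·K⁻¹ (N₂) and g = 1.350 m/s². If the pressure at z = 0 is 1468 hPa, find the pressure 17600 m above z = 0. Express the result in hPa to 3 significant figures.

Scale height: H = RT/g = 293.4 × 92.8 / 1.350 = 20169 m.
Barometric formula: P = P₀ exp(−z/H).
z/H = 17600/20169 = 0.87263; exp(−0.87263) = 0.41785.
P = 1468 × 0.41785 = 613.40 hPa.

P ≈ 613 hPa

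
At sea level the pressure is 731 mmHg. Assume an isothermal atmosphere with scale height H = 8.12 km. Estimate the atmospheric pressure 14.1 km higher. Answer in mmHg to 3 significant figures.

Barometric formula: P = P₀ exp(−z/H).
z/H = 14100/8120.0 = 1.7365; exp(−1.7365) = 0.17614.
P = 731 × 0.17614 = 128.76 mmHg.

P ≈ 129 mmHg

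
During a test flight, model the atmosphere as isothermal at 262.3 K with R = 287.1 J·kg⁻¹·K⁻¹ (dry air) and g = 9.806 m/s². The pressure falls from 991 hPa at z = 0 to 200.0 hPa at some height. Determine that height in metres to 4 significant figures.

Scale height: H = RT/g = 287.1 × 262.3 / 9.806 = 7679.6 m.
Invert the barometric formula: z = H ln(P₀/P).
P₀/P = 991/200.0 = 4.9550; ln(4.9550) = 1.6004.
z = 7679.6 × 1.6004 = 12290 m.

z ≈ 12290 m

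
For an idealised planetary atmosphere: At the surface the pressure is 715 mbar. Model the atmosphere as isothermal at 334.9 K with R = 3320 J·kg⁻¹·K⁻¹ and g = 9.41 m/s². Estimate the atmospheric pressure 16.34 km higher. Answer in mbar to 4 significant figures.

P ≈ 622.7 mbar

Scale height: H = RT/g = 3320 × 334.9 / 9.41 = 118160 m.
Barometric formula: P = P₀ exp(−z/H).
z/H = 16340/118160 = 0.13829; exp(−0.13829) = 0.87085.
P = 715 × 0.87085 = 622.66 mbar.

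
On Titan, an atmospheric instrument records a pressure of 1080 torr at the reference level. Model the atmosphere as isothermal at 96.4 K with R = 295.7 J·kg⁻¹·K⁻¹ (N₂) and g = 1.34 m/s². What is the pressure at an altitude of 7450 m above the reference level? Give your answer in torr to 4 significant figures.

Scale height: H = RT/g = 295.7 × 96.4 / 1.34 = 21273 m.
Barometric formula: P = P₀ exp(−z/H).
z/H = 7450.0/21273 = 0.35021; exp(−0.35021) = 0.70454.
P = 1080 × 0.70454 = 760.90 torr.

P ≈ 760.9 torr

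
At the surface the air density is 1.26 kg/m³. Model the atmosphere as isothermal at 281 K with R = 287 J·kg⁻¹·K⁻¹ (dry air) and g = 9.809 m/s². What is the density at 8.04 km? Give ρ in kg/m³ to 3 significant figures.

Scale height: H = RT/g = 287 × 281 / 9.809 = 8221.7 m.
In an isothermal atmosphere, density decays like pressure: ρ = ρ₀ exp(−z/H).
z/H = 8040.0/8221.7 = 0.97790; exp(−0.97790) = 0.37610.
ρ = 1.26 × 0.37610 = 0.47389 kg/m³.

ρ ≈ 0.474 kg/m³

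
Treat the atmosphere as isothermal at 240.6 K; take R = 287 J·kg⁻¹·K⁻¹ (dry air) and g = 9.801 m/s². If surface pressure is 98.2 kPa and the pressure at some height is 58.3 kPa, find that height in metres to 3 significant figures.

Scale height: H = RT/g = 287 × 240.6 / 9.801 = 7045.4 m.
Invert the barometric formula: z = H ln(P₀/P).
P₀/P = 98.2/58.3 = 1.6844; ln(1.6844) = 0.52141.
z = 7045.4 × 0.52141 = 3673.5 m.

z ≈ 3670 m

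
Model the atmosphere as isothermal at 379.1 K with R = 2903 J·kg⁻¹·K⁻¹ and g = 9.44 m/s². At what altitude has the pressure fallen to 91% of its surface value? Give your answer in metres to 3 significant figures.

Scale height: H = RT/g = 2903 × 379.1 / 9.44 = 116580 m.
Set P/P₀ = exp(−z/H) = 0.91, so z = −H ln(0.91).
−ln(0.91) = 0.094311; z = 116580 × 0.094311 = 10995 m.

z ≈ 11000 m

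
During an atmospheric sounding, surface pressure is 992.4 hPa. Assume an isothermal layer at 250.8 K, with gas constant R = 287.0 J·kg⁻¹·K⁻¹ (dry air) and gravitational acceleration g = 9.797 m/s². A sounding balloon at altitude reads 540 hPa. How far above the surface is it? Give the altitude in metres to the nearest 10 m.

z ≈ 4470 m

Scale height: H = RT/g = 287.0 × 250.8 / 9.797 = 7347.1 m.
Invert the barometric formula: z = H ln(P₀/P).
P₀/P = 992.4/540 = 1.8378; ln(1.8378) = 0.60857.
z = 7347.1 × 0.60857 = 4471.2 m.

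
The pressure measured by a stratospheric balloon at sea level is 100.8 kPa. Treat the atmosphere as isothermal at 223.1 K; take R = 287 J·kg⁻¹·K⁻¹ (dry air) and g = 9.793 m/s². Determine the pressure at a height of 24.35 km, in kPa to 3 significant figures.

Scale height: H = RT/g = 287 × 223.1 / 9.793 = 6538.3 m.
Barometric formula: P = P₀ exp(−z/H).
z/H = 24350/6538.3 = 3.7242; exp(−3.7242) = 0.024132.
P = 100.8 × 0.024132 = 2.4325 kPa.

P ≈ 2.43 kPa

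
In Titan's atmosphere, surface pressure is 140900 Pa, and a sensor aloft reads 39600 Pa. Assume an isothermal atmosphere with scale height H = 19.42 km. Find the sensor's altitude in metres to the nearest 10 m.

Invert the barometric formula: z = H ln(P₀/P).
P₀/P = 140900/39600 = 3.5581; ln(3.5581) = 1.2692.
z = 19420 × 1.2692 = 24648 m.

z ≈ 24650 m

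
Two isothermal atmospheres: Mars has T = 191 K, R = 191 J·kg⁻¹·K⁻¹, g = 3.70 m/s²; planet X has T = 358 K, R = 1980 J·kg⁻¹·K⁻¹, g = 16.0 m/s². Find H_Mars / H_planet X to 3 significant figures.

H_Mars/H_planet X ≈ 0.223

H = RT/g for each body.
H_Mars = 191 × 191 / 3.70 = 9859.7 m.
H_planet X = 1980 × 358 / 16.0 = 44302 m.
H_Mars/H_planet X = 9859.7/44302 = 0.22256.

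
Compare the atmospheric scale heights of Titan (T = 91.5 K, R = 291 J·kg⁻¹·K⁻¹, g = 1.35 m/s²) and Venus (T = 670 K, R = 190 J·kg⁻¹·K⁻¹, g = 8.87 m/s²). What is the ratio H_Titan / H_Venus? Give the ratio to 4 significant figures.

H = RT/g for each body.
H_Titan = 291 × 91.5 / 1.35 = 19723 m.
H_Venus = 190 × 670 / 8.87 = 14352 m.
H_Titan/H_Venus = 19723/14352 = 1.3742.

H_Titan/H_Venus ≈ 1.374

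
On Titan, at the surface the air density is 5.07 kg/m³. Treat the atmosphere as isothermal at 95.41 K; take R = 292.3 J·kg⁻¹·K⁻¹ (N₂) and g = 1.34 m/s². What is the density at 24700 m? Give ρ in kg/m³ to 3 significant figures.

ρ ≈ 1.55 kg/m³

Scale height: H = RT/g = 292.3 × 95.41 / 1.34 = 20812 m.
In an isothermal atmosphere, density decays like pressure: ρ = ρ₀ exp(−z/H).
z/H = 24700/20812 = 1.1868; exp(−1.1868) = 0.30520.
ρ = 5.07 × 0.30520 = 1.5474 kg/m³.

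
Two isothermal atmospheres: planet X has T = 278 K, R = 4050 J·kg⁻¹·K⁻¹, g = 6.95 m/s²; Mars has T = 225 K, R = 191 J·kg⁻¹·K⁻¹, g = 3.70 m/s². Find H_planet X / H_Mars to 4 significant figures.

H_planet X/H_Mars ≈ 13.95

H = RT/g for each body.
H_planet X = 4050 × 278 / 6.95 = 162000 m.
H_Mars = 191 × 225 / 3.70 = 11615 m.
H_planet X/H_Mars = 162000/11615 = 13.947.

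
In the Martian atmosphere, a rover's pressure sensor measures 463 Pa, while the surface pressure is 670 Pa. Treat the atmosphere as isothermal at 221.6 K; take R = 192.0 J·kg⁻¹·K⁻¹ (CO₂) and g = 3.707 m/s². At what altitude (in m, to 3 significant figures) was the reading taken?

Scale height: H = RT/g = 192.0 × 221.6 / 3.707 = 11478 m.
Invert the barometric formula: z = H ln(P₀/P).
P₀/P = 670/463 = 1.4471; ln(1.4471) = 0.36956.
z = 11478 × 0.36956 = 4241.8 m.

z ≈ 4240 m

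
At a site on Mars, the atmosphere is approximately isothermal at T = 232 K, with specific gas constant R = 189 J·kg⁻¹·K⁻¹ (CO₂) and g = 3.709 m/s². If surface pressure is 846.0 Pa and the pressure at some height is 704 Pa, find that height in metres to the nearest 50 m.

z ≈ 2150 m

Scale height: H = RT/g = 189 × 232 / 3.709 = 11822 m.
Invert the barometric formula: z = H ln(P₀/P).
P₀/P = 846.0/704 = 1.2017; ln(1.2017) = 0.18374.
z = 11822 × 0.18374 = 2172.2 m.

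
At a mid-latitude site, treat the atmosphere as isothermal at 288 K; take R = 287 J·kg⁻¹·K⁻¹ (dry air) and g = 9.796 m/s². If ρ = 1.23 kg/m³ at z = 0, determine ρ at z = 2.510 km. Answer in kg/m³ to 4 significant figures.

Scale height: H = RT/g = 287 × 288 / 9.796 = 8437.7 m.
In an isothermal atmosphere, density decays like pressure: ρ = ρ₀ exp(−z/H).
z/H = 2510.0/8437.7 = 0.29747; exp(−0.29747) = 0.74269.
ρ = 1.23 × 0.74269 = 0.91351 kg/m³.

ρ ≈ 0.9135 kg/m³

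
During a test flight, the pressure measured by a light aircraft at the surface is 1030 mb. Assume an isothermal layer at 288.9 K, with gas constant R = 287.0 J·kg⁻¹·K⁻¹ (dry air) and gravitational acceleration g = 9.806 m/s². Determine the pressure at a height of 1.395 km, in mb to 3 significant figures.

P ≈ 873 mb

Scale height: H = RT/g = 287.0 × 288.9 / 9.806 = 8455.5 m.
Barometric formula: P = P₀ exp(−z/H).
z/H = 1395.0/8455.5 = 0.16498; exp(−0.16498) = 0.84791.
P = 1030 × 0.84791 = 873.35 mb.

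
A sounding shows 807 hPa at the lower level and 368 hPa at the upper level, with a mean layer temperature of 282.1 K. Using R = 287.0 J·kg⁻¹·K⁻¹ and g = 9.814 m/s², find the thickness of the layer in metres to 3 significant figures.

Hypsometric equation: Δz = (R T̄/g) ln(P₁/P₂).
R T̄/g = 287.0 × 282.1 / 9.814 = 8249.7 m.
ln(807/368) = ln(2.1929) = 0.78522.
Δz = 8249.7 × 0.78522 = 6477.8 m.

Δz ≈ 6480 m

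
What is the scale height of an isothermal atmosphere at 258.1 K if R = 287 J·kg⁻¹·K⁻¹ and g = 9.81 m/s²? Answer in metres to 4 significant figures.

The scale height of an isothermal atmosphere is H = RT/g.
H = 287 × 258.1 / 9.81 = 74075/9.81 = 7551.0 m.

H ≈ 7551 m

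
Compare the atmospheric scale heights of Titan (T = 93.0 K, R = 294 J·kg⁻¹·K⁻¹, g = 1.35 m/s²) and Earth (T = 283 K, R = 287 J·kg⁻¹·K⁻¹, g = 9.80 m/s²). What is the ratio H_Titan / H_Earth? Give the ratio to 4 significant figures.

H_Titan/H_Earth ≈ 2.444

H = RT/g for each body.
H_Titan = 294 × 93.0 / 1.35 = 20253 m.
H_Earth = 287 × 283 / 9.80 = 8287.9 m.
H_Titan/H_Earth = 20253/8287.9 = 2.4437.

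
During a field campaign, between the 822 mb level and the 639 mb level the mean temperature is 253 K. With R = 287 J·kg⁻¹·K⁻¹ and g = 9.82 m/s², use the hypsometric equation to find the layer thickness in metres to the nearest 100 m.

Δz ≈ 1900 m

Hypsometric equation: Δz = (R T̄/g) ln(P₁/P₂).
R T̄/g = 287 × 253 / 9.82 = 7394.2 m.
ln(822/639) = ln(1.2864) = 0.25185.
Δz = 7394.2 × 0.25185 = 1862.2 m.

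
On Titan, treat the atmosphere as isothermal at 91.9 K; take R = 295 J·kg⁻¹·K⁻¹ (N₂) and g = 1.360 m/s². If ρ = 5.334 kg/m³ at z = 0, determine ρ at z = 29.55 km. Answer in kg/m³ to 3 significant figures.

Scale height: H = RT/g = 295 × 91.9 / 1.360 = 19934 m.
In an isothermal atmosphere, density decays like pressure: ρ = ρ₀ exp(−z/H).
z/H = 29550/19934 = 1.4824; exp(−1.4824) = 0.22709.
ρ = 5.334 × 0.22709 = 1.2113 kg/m³.

ρ ≈ 1.21 kg/m³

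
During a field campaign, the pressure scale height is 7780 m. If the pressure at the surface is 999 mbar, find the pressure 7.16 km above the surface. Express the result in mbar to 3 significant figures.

P ≈ 398 mbar

Barometric formula: P = P₀ exp(−z/H).
z/H = 7160.0/7780.0 = 0.92031; exp(−0.92031) = 0.39840.
P = 999 × 0.39840 = 398.00 mbar.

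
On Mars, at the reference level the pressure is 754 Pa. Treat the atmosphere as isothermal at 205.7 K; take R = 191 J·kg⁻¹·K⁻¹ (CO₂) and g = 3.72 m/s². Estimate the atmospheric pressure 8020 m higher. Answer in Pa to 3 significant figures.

P ≈ 353 Pa

Scale height: H = RT/g = 191 × 205.7 / 3.72 = 10561 m.
Barometric formula: P = P₀ exp(−z/H).
z/H = 8020.0/10561 = 0.75940; exp(−0.75940) = 0.46795.
P = 754 × 0.46795 = 352.83 Pa.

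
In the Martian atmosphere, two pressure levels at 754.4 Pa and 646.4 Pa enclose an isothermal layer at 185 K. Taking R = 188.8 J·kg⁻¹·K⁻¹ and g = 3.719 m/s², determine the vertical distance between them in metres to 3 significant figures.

Δz ≈ 1450 m

Hypsometric equation: Δz = (R T̄/g) ln(P₁/P₂).
R T̄/g = 188.8 × 185 / 3.719 = 9391.8 m.
ln(754.4/646.4) = ln(1.1671) = 0.15452.
Δz = 9391.8 × 0.15452 = 1451.2 m.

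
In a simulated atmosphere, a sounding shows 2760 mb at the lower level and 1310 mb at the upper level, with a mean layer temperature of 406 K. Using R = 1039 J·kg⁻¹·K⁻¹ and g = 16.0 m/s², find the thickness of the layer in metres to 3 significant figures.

Hypsometric equation: Δz = (R T̄/g) ln(P₁/P₂).
R T̄/g = 1039 × 406 / 16.0 = 26365 m.
ln(2760/1310) = ln(2.1069) = 0.74522.
Δz = 26365 × 0.74522 = 19648 m.

Δz ≈ 19600 m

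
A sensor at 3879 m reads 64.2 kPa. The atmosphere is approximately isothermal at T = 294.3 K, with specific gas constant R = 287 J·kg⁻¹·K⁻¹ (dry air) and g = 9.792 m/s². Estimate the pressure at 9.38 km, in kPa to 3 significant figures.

P ≈ 33.9 kPa

Scale height: H = RT/g = 287 × 294.3 / 9.792 = 8625.8 m.
Between two levels, P₂ = P₁ exp(−Δz/H) with Δz = z₂ − z₁.
Δz = 9380.0 − 3879.0 = 5501.0 m; Δz/H = 5501.0/8625.8 = 0.63774.
P₂ = 64.2 × exp(−0.63774) = 64.2 × 0.52849 = 33.929 kPa.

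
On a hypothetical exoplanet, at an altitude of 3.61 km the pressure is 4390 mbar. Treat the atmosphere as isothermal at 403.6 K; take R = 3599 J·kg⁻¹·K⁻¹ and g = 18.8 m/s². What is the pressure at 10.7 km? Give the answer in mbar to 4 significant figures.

Scale height: H = RT/g = 3599 × 403.6 / 18.8 = 77264 m.
Between two levels, P₂ = P₁ exp(−Δz/H) with Δz = z₂ − z₁.
Δz = 10700 − 3610.0 = 7090.0 m; Δz/H = 7090.0/77264 = 0.091763.
P₂ = 4390 × exp(−0.091763) = 4390 × 0.91232 = 4005.1 mbar.

P ≈ 4005 mbar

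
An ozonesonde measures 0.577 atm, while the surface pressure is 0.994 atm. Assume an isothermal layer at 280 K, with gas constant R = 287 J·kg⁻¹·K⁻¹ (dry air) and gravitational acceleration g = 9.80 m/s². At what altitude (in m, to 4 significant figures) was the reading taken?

Scale height: H = RT/g = 287 × 280 / 9.80 = 8200.0 m.
Invert the barometric formula: z = H ln(P₀/P).
P₀/P = 0.994/0.577 = 1.7227; ln(1.7227) = 0.54389.
z = 8200.0 × 0.54389 = 4459.9 m.

z ≈ 4460 m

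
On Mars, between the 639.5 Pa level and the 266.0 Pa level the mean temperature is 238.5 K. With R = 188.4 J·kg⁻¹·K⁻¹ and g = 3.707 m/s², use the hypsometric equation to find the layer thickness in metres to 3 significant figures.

Hypsometric equation: Δz = (R T̄/g) ln(P₁/P₂).
R T̄/g = 188.4 × 238.5 / 3.707 = 12121 m.
ln(639.5/266.0) = ln(2.4041) = 0.87718.
Δz = 12121 × 0.87718 = 10632 m.

Δz ≈ 10600 m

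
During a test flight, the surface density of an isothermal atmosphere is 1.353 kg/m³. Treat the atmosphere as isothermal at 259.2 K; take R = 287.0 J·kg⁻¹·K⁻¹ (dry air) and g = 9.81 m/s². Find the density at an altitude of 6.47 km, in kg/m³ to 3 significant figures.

ρ ≈ 0.576 kg/m³

Scale height: H = RT/g = 287.0 × 259.2 / 9.81 = 7583.1 m.
In an isothermal atmosphere, density decays like pressure: ρ = ρ₀ exp(−z/H).
z/H = 6470.0/7583.1 = 0.85321; exp(−0.85321) = 0.42605.
ρ = 1.353 × 0.42605 = 0.57645 kg/m³.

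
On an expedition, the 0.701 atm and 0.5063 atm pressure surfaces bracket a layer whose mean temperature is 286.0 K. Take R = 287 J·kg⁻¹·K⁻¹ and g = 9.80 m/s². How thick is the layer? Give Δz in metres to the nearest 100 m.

Hypsometric equation: Δz = (R T̄/g) ln(P₁/P₂).
R T̄/g = 287 × 286.0 / 9.80 = 8375.7 m.
ln(0.701/0.5063) = ln(1.3846) = 0.32541.
Δz = 8375.7 × 0.32541 = 2725.5 m.

Δz ≈ 2700 m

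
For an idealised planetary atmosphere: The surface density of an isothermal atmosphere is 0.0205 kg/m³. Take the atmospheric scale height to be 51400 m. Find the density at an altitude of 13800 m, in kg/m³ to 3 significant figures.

In an isothermal atmosphere, density decays like pressure: ρ = ρ₀ exp(−z/H).
z/H = 13800/51400 = 0.26848; exp(−0.26848) = 0.76454.
ρ = 0.0205 × 0.76454 = 0.015673 kg/m³.

ρ ≈ 0.0157 kg/m³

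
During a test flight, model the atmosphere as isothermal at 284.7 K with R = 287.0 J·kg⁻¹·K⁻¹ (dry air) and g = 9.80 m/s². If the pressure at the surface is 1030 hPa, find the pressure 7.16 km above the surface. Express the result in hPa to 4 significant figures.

P ≈ 436.4 hPa

Scale height: H = RT/g = 287.0 × 284.7 / 9.80 = 8337.6 m.
Barometric formula: P = P₀ exp(−z/H).
z/H = 7160.0/8337.6 = 0.85876; exp(−0.85876) = 0.42369.
P = 1030 × 0.42369 = 436.40 hPa.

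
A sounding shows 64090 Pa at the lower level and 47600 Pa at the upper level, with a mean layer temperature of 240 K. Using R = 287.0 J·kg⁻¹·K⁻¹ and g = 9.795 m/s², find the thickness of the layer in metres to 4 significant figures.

Δz ≈ 2092 m

Hypsometric equation: Δz = (R T̄/g) ln(P₁/P₂).
R T̄/g = 287.0 × 240 / 9.795 = 7032.2 m.
ln(64090/47600) = ln(1.3464) = 0.29743.
Δz = 7032.2 × 0.29743 = 2091.6 m.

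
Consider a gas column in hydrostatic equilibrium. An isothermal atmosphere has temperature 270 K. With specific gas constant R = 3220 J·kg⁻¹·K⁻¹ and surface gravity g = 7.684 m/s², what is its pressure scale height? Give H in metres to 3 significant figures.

The scale height of an isothermal atmosphere is H = RT/g.
H = 3220 × 270 / 7.684 = 869400/7.684 = 113140 m.

H ≈ 113000 m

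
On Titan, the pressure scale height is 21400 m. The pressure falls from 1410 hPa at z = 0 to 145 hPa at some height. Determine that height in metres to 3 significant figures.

Invert the barometric formula: z = H ln(P₀/P).
P₀/P = 1410/145 = 9.7241; ln(9.7241) = 2.2746.
z = 21400 × 2.2746 = 48676 m.

z ≈ 48700 m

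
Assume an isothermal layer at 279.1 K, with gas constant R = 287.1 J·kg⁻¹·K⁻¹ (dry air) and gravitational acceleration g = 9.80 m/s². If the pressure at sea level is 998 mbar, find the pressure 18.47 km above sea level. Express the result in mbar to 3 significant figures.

Scale height: H = RT/g = 287.1 × 279.1 / 9.80 = 8176.5 m.
Barometric formula: P = P₀ exp(−z/H).
z/H = 18470/8176.5 = 2.2589; exp(−2.2589) = 0.10447.
P = 998 × 0.10447 = 104.26 mbar.

P ≈ 104 mbar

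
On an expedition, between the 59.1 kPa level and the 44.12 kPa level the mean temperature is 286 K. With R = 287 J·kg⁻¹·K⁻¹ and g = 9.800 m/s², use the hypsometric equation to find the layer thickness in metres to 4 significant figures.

Hypsometric equation: Δz = (R T̄/g) ln(P₁/P₂).
R T̄/g = 287 × 286 / 9.800 = 8375.7 m.
ln(59.1/44.12) = ln(1.3395) = 0.29230.
Δz = 8375.7 × 0.29230 = 2448.2 m.

Δz ≈ 2448 m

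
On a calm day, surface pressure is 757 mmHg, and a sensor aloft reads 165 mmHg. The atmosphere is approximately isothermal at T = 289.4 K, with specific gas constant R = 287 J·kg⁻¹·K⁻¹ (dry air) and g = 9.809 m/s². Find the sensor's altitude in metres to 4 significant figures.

Scale height: H = RT/g = 287 × 289.4 / 9.809 = 8467.5 m.
Invert the barometric formula: z = H ln(P₀/P).
P₀/P = 757/165 = 4.5879; ln(4.5879) = 1.5234.
z = 8467.5 × 1.5234 = 12899 m.

z ≈ 12900 m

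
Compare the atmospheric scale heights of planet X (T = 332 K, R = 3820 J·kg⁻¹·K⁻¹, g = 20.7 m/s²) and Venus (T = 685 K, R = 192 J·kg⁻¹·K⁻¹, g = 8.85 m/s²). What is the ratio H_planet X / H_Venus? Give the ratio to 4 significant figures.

H_planet X/H_Venus ≈ 4.123

H = RT/g for each body.
H_planet X = 3820 × 332 / 20.7 = 61268 m.
H_Venus = 192 × 685 / 8.85 = 14861 m.
H_planet X/H_Venus = 61268/14861 = 4.1227.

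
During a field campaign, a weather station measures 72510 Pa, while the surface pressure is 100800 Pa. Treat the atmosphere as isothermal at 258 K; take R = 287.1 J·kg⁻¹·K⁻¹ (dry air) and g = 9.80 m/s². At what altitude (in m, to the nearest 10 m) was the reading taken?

Scale height: H = RT/g = 287.1 × 258 / 9.80 = 7558.3 m.
Invert the barometric formula: z = H ln(P₀/P).
P₀/P = 100800/72510 = 1.3902; ln(1.3902) = 0.32945.
z = 7558.3 × 0.32945 = 2490.1 m.

z ≈ 2490 m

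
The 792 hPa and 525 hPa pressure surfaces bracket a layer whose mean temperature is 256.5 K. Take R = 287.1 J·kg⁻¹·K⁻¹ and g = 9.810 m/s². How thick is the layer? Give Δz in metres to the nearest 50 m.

Hypsometric equation: Δz = (R T̄/g) ln(P₁/P₂).
R T̄/g = 287.1 × 256.5 / 9.810 = 7506.7 m.
ln(792/525) = ln(1.5086) = 0.41118.
Δz = 7506.7 × 0.41118 = 3086.6 m.

Δz ≈ 3100 m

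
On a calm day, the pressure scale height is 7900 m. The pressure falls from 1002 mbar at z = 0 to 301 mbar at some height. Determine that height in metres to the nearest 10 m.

Invert the barometric formula: z = H ln(P₀/P).
P₀/P = 1002/301 = 3.3289; ln(3.3289) = 1.2026.
z = 7900.0 × 1.2026 = 9500.5 m.

z ≈ 9500 m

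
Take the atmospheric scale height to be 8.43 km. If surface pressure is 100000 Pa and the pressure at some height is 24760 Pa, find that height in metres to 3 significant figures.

Invert the barometric formula: z = H ln(P₀/P).
P₀/P = 100000/24760 = 4.0388; ln(4.0388) = 1.3959.
z = 8430.0 × 1.3959 = 11767 m.

z ≈ 11800 m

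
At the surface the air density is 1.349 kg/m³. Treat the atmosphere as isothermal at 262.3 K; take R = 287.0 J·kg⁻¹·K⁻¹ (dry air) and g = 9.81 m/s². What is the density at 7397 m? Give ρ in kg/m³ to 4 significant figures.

ρ ≈ 0.5145 kg/m³

Scale height: H = RT/g = 287.0 × 262.3 / 9.81 = 7673.8 m.
In an isothermal atmosphere, density decays like pressure: ρ = ρ₀ exp(−z/H).
z/H = 7397.0/7673.8 = 0.96393; exp(−0.96393) = 0.38139.
ρ = 1.349 × 0.38139 = 0.51450 kg/m³.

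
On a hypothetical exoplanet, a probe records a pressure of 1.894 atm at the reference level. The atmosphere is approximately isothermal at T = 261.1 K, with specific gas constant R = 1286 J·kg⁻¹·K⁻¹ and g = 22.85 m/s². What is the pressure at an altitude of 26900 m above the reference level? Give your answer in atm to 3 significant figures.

Scale height: H = RT/g = 1286 × 261.1 / 22.85 = 14695 m.
Barometric formula: P = P₀ exp(−z/H).
z/H = 26900/14695 = 1.8306; exp(−1.8306) = 0.16032.
P = 1.894 × 0.16032 = 0.30365 atm.

P ≈ 0.304 atm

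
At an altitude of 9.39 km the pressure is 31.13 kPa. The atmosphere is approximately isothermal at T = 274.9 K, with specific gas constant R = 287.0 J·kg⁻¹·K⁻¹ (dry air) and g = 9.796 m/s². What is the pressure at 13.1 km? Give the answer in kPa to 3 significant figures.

Scale height: H = RT/g = 287.0 × 274.9 / 9.796 = 8053.9 m.
Between two levels, P₂ = P₁ exp(−Δz/H) with Δz = z₂ − z₁.
Δz = 13100 − 9390.0 = 3710.0 m; Δz/H = 3710.0/8053.9 = 0.46065.
P₂ = 31.13 × exp(−0.46065) = 31.13 × 0.63087 = 19.639 kPa.

P ≈ 19.6 kPa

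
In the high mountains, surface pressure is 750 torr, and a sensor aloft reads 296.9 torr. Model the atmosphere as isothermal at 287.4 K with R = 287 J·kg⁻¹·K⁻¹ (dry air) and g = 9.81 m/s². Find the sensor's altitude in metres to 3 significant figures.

Scale height: H = RT/g = 287 × 287.4 / 9.81 = 8408.1 m.
Invert the barometric formula: z = H ln(P₀/P).
P₀/P = 750/296.9 = 2.5261; ln(2.5261) = 0.92668.
z = 8408.1 × 0.92668 = 7791.6 m.

z ≈ 7790 m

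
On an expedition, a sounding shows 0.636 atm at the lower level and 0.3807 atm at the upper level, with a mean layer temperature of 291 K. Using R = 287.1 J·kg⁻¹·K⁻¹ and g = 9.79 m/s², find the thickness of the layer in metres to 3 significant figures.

Δz ≈ 4380 m

Hypsometric equation: Δz = (R T̄/g) ln(P₁/P₂).
R T̄/g = 287.1 × 291 / 9.79 = 8533.8 m.
ln(0.636/0.3807) = ln(1.6706) = 0.51318.
Δz = 8533.8 × 0.51318 = 4379.4 m.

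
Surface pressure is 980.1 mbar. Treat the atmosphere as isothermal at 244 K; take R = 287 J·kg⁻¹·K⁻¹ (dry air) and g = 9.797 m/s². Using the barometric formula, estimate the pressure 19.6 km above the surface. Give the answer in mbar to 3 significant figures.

Scale height: H = RT/g = 287 × 244 / 9.797 = 7147.9 m.
Barometric formula: P = P₀ exp(−z/H).
z/H = 19600/7147.9 = 2.7421; exp(−2.7421) = 0.064435.
P = 980.1 × 0.064435 = 63.153 mbar.

P ≈ 63.2 mbar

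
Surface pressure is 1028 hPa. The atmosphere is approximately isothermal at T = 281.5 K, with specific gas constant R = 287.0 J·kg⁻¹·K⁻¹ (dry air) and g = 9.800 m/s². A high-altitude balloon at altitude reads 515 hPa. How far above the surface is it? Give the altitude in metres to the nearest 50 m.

Scale height: H = RT/g = 287.0 × 281.5 / 9.800 = 8243.9 m.
Invert the barometric formula: z = H ln(P₀/P).
P₀/P = 1028/515 = 1.9961; ln(1.9961) = 0.69120.
z = 8243.9 × 0.69120 = 5698.2 m.

z ≈ 5700 m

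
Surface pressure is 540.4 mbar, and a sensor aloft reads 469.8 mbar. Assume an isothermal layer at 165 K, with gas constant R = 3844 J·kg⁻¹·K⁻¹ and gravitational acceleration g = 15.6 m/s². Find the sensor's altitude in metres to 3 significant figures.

z ≈ 5690 m

Scale height: H = RT/g = 3844 × 165 / 15.6 = 40658 m.
Invert the barometric formula: z = H ln(P₀/P).
P₀/P = 540.4/469.8 = 1.1503; ln(1.1503) = 0.14002.
z = 40658 × 0.14002 = 5692.9 m.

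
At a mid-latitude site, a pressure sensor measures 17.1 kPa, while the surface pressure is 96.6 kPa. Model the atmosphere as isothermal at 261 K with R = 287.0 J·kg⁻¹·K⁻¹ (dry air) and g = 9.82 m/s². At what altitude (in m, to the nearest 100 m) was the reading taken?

Scale height: H = RT/g = 287.0 × 261 / 9.82 = 7628.0 m.
Invert the barometric formula: z = H ln(P₀/P).
P₀/P = 96.6/17.1 = 5.6491; ln(5.6491) = 1.7315.
z = 7628.0 × 1.7315 = 13208 m.

z ≈ 13200 m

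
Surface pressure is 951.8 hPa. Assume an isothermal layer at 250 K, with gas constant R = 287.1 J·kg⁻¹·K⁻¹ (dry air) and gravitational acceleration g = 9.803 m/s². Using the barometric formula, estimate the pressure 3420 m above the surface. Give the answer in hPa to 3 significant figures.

P ≈ 597 hPa

Scale height: H = RT/g = 287.1 × 250 / 9.803 = 7321.7 m.
Barometric formula: P = P₀ exp(−z/H).
z/H = 3420.0/7321.7 = 0.46710; exp(−0.46710) = 0.62682.
P = 951.8 × 0.62682 = 596.61 hPa.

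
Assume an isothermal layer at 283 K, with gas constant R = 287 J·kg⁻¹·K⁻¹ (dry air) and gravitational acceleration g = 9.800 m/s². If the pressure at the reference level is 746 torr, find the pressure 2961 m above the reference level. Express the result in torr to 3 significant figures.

Scale height: H = RT/g = 287 × 283 / 9.800 = 8287.9 m.
Barometric formula: P = P₀ exp(−z/H).
z/H = 2961.0/8287.9 = 0.35727; exp(−0.35727) = 0.69958.
P = 746 × 0.69958 = 521.89 torr.

P ≈ 522 torr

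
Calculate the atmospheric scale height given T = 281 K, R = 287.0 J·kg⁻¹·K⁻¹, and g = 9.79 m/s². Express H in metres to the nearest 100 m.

The scale height of an isothermal atmosphere is H = RT/g.
H = 287.0 × 281 / 9.79 = 80647/9.79 = 8237.7 m.

H ≈ 8200 m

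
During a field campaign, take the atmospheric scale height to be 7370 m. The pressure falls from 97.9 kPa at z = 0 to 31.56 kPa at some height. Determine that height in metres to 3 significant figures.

Invert the barometric formula: z = H ln(P₀/P).
P₀/P = 97.9/31.56 = 3.1020; ln(3.1020) = 1.1320.
z = 7370.0 × 1.1320 = 8342.8 m.

z ≈ 8340 m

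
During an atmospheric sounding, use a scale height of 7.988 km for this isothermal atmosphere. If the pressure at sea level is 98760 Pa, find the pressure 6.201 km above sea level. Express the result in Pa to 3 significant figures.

Barometric formula: P = P₀ exp(−z/H).
z/H = 6201.0/7988.0 = 0.77629; exp(−0.77629) = 0.46011.
P = 98760 × 0.46011 = 45440 Pa.

P ≈ 45400 Pa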